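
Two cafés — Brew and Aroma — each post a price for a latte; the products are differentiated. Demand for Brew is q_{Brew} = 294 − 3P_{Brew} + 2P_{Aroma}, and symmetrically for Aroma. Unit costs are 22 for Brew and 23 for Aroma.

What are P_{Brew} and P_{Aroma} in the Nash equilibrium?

90.1875, 90.5625

Brew's profit: π = (P_{Brew} − 22)(294 − 3P_{Brew} + 2P_{Aroma}).
∂π/∂P_{Brew} = 360 − 6P_{Brew} + 2P_{Aroma} = 0 ⇒ P_{Brew} = 60 + (1/3)P_{Aroma}.
Similarly P_{Aroma} = 60.5 + (1/3)P_{Brew}.
Substituting the second reaction function into the first: P_{Brew} = 60 + (1/3)(60.5 + (1/3)P_{Brew}), which gives (8/9)P_{Brew} = 481/6 ⇒ P_{Brew} = 90.1875.
Then P_{Aroma} = 60.5 + (1/3)·90.1875 = 90.5625.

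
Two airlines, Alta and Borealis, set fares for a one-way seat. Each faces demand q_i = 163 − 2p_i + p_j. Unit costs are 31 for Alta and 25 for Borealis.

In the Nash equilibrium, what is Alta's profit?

3732.48

Alta's profit: π = (p_{Alta} − 31)(163 − 2p_{Alta} + p_{Borealis}).
∂π/∂p_{Alta} = 225 − 4p_{Alta} + p_{Borealis} = 0 ⇒ p_{Alta} = 56.25 + 0.25p_{Borealis}.
Similarly p_{Borealis} = 53.25 + 0.25p_{Alta}.
Plugging p_{Borealis} into Alta's best response: p_{Alta} = 56.25 + 0.25(53.25 + 0.25p_{Alta}) ⇒ 0.9375p_{Alta} = 69.5625, so p_{Alta} = 74.2.
Then p_{Borealis} = 53.25 + 0.25·74.2 = 71.8.
q_{Alta} = 163 − 2·74.2 + 71.8 = 86.4.
Profit = (74.2 − 31)·86.4 = 3732.48.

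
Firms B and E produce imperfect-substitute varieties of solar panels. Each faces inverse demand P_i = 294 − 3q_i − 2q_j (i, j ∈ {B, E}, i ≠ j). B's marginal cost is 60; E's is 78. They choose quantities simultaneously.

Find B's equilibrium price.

151.125

Firm B's profit: π = q_B(294 − 3q_B − 2q_E) − 60q_B.
∂π/∂q_B = 234 − 6q_B − 2q_E = 0 ⇒ q_B = 39 − (1/3)q_E.
Similarly q_E = 36 − (1/3)q_B.
Plugging q_E into B's best response: q_B = 39 − (1/3)(36 − (1/3)q_B) ⇒ (8/9)q_B = 27, so q_B = 30.375.
Then q_E = 36 − (1/3)·30.375 = 25.875.
P_B = 294 − 3·30.375 − 2·25.875 = 151.125.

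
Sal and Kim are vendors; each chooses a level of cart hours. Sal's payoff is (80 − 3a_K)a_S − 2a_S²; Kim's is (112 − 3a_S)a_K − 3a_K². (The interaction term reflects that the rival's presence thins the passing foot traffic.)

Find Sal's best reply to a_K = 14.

Expanding Sal's payoff: 80a_S − 3a_Ka_S − 2a_S².
∂π/∂a_S = 80 − 3a_K − 4a_S = 0, so a_S = 20 − 0.75a_K.
At a_K = 14: a_S = 20 − 0.75·14 = 9.5.

9.5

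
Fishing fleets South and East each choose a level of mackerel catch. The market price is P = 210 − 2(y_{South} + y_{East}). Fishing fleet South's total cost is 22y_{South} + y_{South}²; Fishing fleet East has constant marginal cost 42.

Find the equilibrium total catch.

Fishing fleet South's profit: π = y_{South}(210 − 2(y_{South} + y_{East})) − 22y_{South} − y_{South}².
∂π/∂y_{South} = 188 − 6y_{South} − 2y_{East} = 0, so y_{South} = 94/3 − (1/3)y_{East}.
For East: ∂π/∂y_{East} = 168 − 4y_{East} − 2y_{South} = 0 ⇒ y_{East} = 42 − 0.5y_{South}.
Plugging y_{East} into South's best response: y_{South} = 94/3 − (1/3)(42 − 0.5y_{South}) ⇒ (5/6)y_{South} = 52/3, so y_{South} = 20.8.
Then y_{East} = 42 − 0.5·20.8 = 31.6.
Total catch: 20.8 + 31.6 = 52.4.

52.4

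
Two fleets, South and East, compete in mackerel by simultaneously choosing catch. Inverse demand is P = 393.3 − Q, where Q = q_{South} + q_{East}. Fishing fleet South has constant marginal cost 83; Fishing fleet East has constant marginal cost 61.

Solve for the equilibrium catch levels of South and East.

96.1, 118.1

Fishing fleet South's profit: π = q_{South}(393.3 − (q_{South} + q_{East})) − 83q_{South}.
∂π/∂q_{South} = 310.3 − 2q_{South} − q_{East} = 0, so q_{South} = 155.15 − 0.5q_{East}.
By the same steps for East: q_{East} = 166.15 − 0.5q_{South}.
Solving the two reaction functions simultaneously: (1 − (−0.5)(−0.5))q_{South} = 155.15 − 0.5·166.15, so 0.75q_{South} = 72.075 and q_{South} = 96.1.
Then q_{East} = 166.15 − 0.5·96.1 = 118.1.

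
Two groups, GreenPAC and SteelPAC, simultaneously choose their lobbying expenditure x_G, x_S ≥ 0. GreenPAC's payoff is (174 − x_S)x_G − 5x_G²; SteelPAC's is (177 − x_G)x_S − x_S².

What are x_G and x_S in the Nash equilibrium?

9, 84

Expanding GreenPAC's payoff: 174x_G − x_Sx_G − 5x_G².
∂π/∂x_G = 174 − x_S − 10x_G = 0, so x_G = 17.4 − 0.1x_S.
Likewise for SteelPAC: x_S = 88.5 − 0.5x_G.
Plugging x_S into GreenPAC's best response: x_G = 17.4 − 0.1(88.5 − 0.5x_G) ⇒ 0.95x_G = 8.55, so x_G = 9.
Then x_S = 88.5 − 0.5·9 = 84.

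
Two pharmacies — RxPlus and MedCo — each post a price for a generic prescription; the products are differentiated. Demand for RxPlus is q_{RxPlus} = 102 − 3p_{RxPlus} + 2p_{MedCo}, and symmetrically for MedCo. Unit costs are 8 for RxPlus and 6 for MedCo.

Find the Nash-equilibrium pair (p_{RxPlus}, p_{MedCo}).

RxPlus's profit: π = (p_{RxPlus} − 8)(102 − 3p_{RxPlus} + 2p_{MedCo}).
∂π/∂p_{RxPlus} = 126 − 6p_{RxPlus} + 2p_{MedCo} = 0 ⇒ p_{RxPlus} = 21 + (1/3)p_{MedCo}.
Similarly p_{MedCo} = 20 + (1/3)p_{RxPlus}.
Plugging p_{MedCo} into RxPlus's best response: p_{RxPlus} = 21 + (1/3)(20 + (1/3)p_{RxPlus}) ⇒ (8/9)p_{RxPlus} = 83/3, so p_{RxPlus} = 31.125.
Then p_{MedCo} = 20 + (1/3)·31.125 = 30.375.

31.125, 30.375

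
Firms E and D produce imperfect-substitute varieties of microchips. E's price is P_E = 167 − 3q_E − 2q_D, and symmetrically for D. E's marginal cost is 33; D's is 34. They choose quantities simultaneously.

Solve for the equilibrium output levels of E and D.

16.8125, 16.5625

Firm E's profit: π = q_E(167 − 3q_E − 2q_D) − 33q_E.
∂π/∂q_E = 134 − 6q_E − 2q_D = 0 ⇒ q_E = 67/3 − (1/3)q_D.
Similarly q_D = 133/6 − (1/3)q_E.
Solving the two reaction functions simultaneously: (1 − (−1/3)(−1/3))q_E = 67/3 − (1/3)·(133/6), so (8/9)q_E = 269/18 and q_E = 16.8125.
Then q_D = 133/6 − (1/3)·16.8125 = 16.5625.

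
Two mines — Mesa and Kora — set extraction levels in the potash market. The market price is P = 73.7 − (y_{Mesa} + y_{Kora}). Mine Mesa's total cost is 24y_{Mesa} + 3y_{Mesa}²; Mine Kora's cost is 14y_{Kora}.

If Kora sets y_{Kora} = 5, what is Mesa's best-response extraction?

5.5875

Mine Mesa's profit: π = y_{Mesa}(73.7 − (y_{Mesa} + y_{Kora})) − 24y_{Mesa} − 3y_{Mesa}².
∂π/∂y_{Mesa} = 49.7 − 8y_{Mesa} − y_{Kora} = 0, so y_{Mesa} = 6.2125 − 0.125y_{Kora}.
At y_{Kora} = 5: y_{Mesa} = 6.2125 − 0.125·5 = 5.5875.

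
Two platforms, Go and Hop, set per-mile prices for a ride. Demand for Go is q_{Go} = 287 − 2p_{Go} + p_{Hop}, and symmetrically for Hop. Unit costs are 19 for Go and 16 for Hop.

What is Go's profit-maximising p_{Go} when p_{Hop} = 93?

Go's profit: π = (p_{Go} − 19)(287 − 2p_{Go} + p_{Hop}).
∂π/∂p_{Go} = 325 − 4p_{Go} + p_{Hop} = 0 ⇒ p_{Go} = 81.25 + 0.25p_{Hop}.
At p_{Hop} = 93: p_{Go} = 81.25 + 0.25·93 = 104.5.

104.5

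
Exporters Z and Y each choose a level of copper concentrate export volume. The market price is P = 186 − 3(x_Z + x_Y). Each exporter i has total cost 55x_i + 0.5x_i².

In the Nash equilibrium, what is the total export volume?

26.2

Exporter Z's profit: π = x_Z(186 − 3(x_Z + x_Y)) − 55x_Z − 0.5x_Z².
∂π/∂x_Z = 131 − 7x_Z − 3x_Y = 0, so x_Z = 131/7 − (3/7)x_Y.
The game is symmetric, so in equilibrium x_Y = x_Z: the reaction function gives (10/7)x_Z = 131/7, hence x_Z = 13.1.
Total export volume: 13.1 + 13.1 = 26.2.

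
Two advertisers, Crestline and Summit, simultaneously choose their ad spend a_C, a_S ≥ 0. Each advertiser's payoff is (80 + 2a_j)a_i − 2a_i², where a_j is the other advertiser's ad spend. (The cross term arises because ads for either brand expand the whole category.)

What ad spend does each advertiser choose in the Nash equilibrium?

Crestline's payoff is (80 + 2a_S)a_C − 2a_C².
∂π/∂a_C = 80 + 2a_S − 4a_C = 0, so a_C = 20 + 0.5a_S.
By symmetry a_S = a_C; substituting into the reaction function, 0.5a_C = 20 and a_C = 40.

40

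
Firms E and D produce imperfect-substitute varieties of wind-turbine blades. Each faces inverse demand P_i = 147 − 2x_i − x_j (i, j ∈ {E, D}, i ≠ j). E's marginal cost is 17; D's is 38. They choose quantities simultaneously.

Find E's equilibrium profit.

Firm E's profit: π = x_E(147 − 2x_E − x_D) − 17x_E.
∂π/∂x_E = 130 − 4x_E − x_D = 0 ⇒ x_E = 32.5 − 0.25x_D.
Similarly x_D = 27.25 − 0.25x_E.
Solving the two reaction functions simultaneously: (1 − (−0.25)(−0.25))x_E = 32.5 − 0.25·27.25, so 0.9375x_E = 25.6875 and x_E = 27.4.
Then x_D = 27.25 − 0.25·27.4 = 20.4.
P_E = 147 − 2·27.4 − 20.4 = 71.8.
Profit = (71.8 − 17)·27.4 = 1501.52.

1501.52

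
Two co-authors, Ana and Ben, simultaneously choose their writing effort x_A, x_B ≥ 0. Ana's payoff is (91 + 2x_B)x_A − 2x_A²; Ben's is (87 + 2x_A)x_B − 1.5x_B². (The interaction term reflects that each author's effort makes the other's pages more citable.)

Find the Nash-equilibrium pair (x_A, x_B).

Expanding Ana's payoff: 91x_A + 2x_Bx_A − 2x_A².
∂π/∂x_A = 91 + 2x_B − 4x_A = 0, so x_A = 22.75 + 0.5x_B.
Likewise for Ben: x_B = 29 + (2/3)x_A.
Substituting the second reaction function into the first: x_A = 22.75 + 0.5(29 + (2/3)x_A), which gives (2/3)x_A = 37.25 ⇒ x_A = 55.875.
Then x_B = 29 + (2/3)·55.875 = 66.25.

55.875, 66.25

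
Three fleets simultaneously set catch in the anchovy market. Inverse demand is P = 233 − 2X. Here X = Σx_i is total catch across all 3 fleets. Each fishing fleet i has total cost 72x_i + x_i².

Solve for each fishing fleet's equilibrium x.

16.1

A representative fishing fleet's profit is π_i = x_i(233 − 2X) − 72x_i − x_i², with X = x_i + Σ_{j≠i} x_j.
First-order condition: 161 − 6x_i − 2Σ_{j≠i} x_j = 0.
Imposing symmetry (x_j = x for all j) turns Σ_{j≠i} x_j into 2x, so 161 = 10x and x = 16.1.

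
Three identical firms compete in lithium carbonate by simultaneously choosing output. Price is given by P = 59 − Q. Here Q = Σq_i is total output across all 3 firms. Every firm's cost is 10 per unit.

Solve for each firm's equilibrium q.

A representative firm's profit is π_i = q_i(59 − Q) − 10q_i, with Q = q_i + Σ_{j≠i} q_j.
First-order condition: 49 − 2q_i − Σ_{j≠i} q_j = 0.
In a symmetric equilibrium every firm chooses the same q, so Σ_{j≠i} q_j = 2q. The condition becomes 49 − 4q = 0, giving q = 49/4 = 12.25.

12.25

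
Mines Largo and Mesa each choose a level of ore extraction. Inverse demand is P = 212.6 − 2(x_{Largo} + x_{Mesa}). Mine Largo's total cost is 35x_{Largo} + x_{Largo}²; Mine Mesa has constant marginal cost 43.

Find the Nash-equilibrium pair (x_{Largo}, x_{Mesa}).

Mine Largo's profit: π = x_{Largo}(212.6 − 2(x_{Largo} + x_{Mesa})) − 35x_{Largo} − x_{Largo}².
∂π/∂x_{Largo} = 177.6 − 6x_{Largo} − 2x_{Mesa} = 0, so x_{Largo} = 29.6 − (1/3)x_{Mesa}.
For Mesa: ∂π/∂x_{Mesa} = 169.6 − 4x_{Mesa} − 2x_{Largo} = 0 ⇒ x_{Mesa} = 42.4 − 0.5x_{Largo}.
Solving the two reaction functions simultaneously: (1 − (−1/3)(−0.5))x_{Largo} = 29.6 − (1/3)·42.4, so (5/6)x_{Largo} = 232/15 and x_{Largo} = 18.56.
Then x_{Mesa} = 42.4 − 0.5·18.56 = 33.12.

18.56, 33.12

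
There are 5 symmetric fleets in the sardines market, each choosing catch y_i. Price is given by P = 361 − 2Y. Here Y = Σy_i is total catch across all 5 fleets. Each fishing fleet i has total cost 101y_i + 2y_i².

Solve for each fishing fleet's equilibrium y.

16.25

A representative fishing fleet's profit is π_i = y_i(361 − 2Y) − 101y_i − 2y_i², with Y = y_i + Σ_{j≠i} y_j.
First-order condition: 260 − 8y_i − 2Σ_{j≠i} y_j = 0.
With identical fishing fleets, set every y_j = y: then 260 − 8y − 8y = 0, i.e. y = 260/16 = 16.25.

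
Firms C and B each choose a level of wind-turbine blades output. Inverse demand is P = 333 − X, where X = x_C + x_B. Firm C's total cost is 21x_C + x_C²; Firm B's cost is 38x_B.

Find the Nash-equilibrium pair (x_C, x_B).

Firm C's profit: π = x_C(333 − (x_C + x_B)) − 21x_C − x_C².
∂π/∂x_C = 312 − 4x_C − x_B = 0, so x_C = 78 − 0.25x_B.
For B: ∂π/∂x_B = 295 − 2x_B − x_C = 0 ⇒ x_B = 147.5 − 0.5x_C.
Solving the two reaction functions simultaneously: (1 − (−0.25)(−0.5))x_C = 78 − 0.25·147.5, so 0.875x_C = 41.125 and x_C = 47.
Then x_B = 147.5 − 0.5·47 = 124.

47, 124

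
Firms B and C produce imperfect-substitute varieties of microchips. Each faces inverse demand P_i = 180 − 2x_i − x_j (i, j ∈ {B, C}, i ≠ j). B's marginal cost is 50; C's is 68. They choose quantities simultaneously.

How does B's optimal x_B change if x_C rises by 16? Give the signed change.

-4

Firm B's profit: π = x_B(180 − 2x_B − x_C) − 50x_B.
∂π/∂x_B = 130 − 4x_B − x_C = 0 ⇒ x_B = 32.5 − 0.25x_C.
The reaction-function slope is −0.25, so a 16-unit rise in x_C moves x_B by −0.25 × 16 = −4. B's best response falls — the actions are strategic substitutes.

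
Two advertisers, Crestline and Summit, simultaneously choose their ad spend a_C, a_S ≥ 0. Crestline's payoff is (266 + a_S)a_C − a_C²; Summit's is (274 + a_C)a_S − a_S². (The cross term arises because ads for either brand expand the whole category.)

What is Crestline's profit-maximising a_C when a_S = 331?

Expanding Crestline's payoff: 266a_C + a_Sa_C − a_C².
∂π/∂a_C = 266 + a_S − 2a_C = 0, so a_C = 133 + 0.5a_S.
At a_S = 331: a_C = 133 + 0.5·331 = 298.5.

298.5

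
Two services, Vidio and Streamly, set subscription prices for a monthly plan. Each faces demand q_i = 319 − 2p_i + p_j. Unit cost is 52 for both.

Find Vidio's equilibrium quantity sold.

178

Vidio's profit: π = (p_{Vidio} − 52)(319 − 2p_{Vidio} + p_{Streamly}).
∂π/∂p_{Vidio} = 423 − 4p_{Vidio} + p_{Streamly} = 0 ⇒ p_{Vidio} = 105.75 + 0.25p_{Streamly}.
Setting p_{Vidio} = p_{Streamly} in the reaction function: p_{Vidio} = 105.75 + 0.25p_{Vidio}, so p_{Vidio} = 105.75 / 0.75 = 141.
q_{Vidio} = 319 − 2·141 + 141 = 178.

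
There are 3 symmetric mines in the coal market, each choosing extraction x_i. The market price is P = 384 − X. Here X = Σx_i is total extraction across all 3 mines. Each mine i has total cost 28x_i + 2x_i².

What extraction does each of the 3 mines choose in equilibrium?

A representative mine's profit is π_i = x_i(384 − X) − 28x_i − 2x_i², with X = x_i + Σ_{j≠i} x_j.
First-order condition: 356 − 6x_i − Σ_{j≠i} x_j = 0.
Imposing symmetry (x_j = x for all j) turns Σ_{j≠i} x_j into 2x, so 356 = 8x and x = 44.5.

44.5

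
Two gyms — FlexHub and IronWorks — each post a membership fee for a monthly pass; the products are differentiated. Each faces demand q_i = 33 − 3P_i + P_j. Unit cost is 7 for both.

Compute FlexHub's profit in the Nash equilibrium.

43.32

FlexHub's profit: π = (P_{FlexHub} − 7)(33 − 3P_{FlexHub} + P_{IronWorks}).
∂π/∂P_{FlexHub} = 54 − 6P_{FlexHub} + P_{IronWorks} = 0 ⇒ P_{FlexHub} = 9 + (1/6)P_{IronWorks}.
By symmetry P_{IronWorks} = P_{FlexHub}; substituting into the reaction function, (5/6)P_{FlexHub} = 9 and P_{FlexHub} = 10.8.
q_{FlexHub} = 33 − 3·10.8 + 10.8 = 11.4.
Profit = (10.8 − 7)·11.4 = 43.32.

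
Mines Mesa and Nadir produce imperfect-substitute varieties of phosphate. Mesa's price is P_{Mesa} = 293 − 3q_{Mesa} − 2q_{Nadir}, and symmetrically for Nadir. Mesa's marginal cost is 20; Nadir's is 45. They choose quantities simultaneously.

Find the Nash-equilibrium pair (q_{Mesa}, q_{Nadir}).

Mine Mesa's profit: π = q_{Mesa}(293 − 3q_{Mesa} − 2q_{Nadir}) − 20q_{Mesa}.
∂π/∂q_{Mesa} = 273 − 6q_{Mesa} − 2q_{Nadir} = 0 ⇒ q_{Mesa} = 45.5 − (1/3)q_{Nadir}.
Similarly q_{Nadir} = 124/3 − (1/3)q_{Mesa}.
Substituting the second reaction function into the first: q_{Mesa} = 45.5 − (1/3)(124/3 − (1/3)q_{Mesa}), which gives (8/9)q_{Mesa} = 571/18 ⇒ q_{Mesa} = 35.6875.
Then q_{Nadir} = 124/3 − (1/3)·35.6875 = 29.4375.

35.6875, 29.4375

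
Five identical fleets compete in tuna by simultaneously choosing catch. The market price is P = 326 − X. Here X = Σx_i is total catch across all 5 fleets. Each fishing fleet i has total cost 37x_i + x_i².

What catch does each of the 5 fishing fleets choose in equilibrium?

A representative fishing fleet's profit is π_i = x_i(326 − X) − 37x_i − x_i², with X = x_i + Σ_{j≠i} x_j.
First-order condition: 289 − 4x_i − Σ_{j≠i} x_j = 0.
Imposing symmetry (x_j = x for all j) turns Σ_{j≠i} x_j into 4x, so 289 = 8x and x = 36.125.

36.125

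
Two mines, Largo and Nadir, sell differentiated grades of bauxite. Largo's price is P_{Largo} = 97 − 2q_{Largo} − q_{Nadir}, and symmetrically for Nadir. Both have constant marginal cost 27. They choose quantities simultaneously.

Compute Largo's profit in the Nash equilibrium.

Mine Largo's profit: π = q_{Largo}(97 − 2q_{Largo} − q_{Nadir}) − 27q_{Largo}.
∂π/∂q_{Largo} = 70 − 4q_{Largo} − q_{Nadir} = 0 ⇒ q_{Largo} = 17.5 − 0.25q_{Nadir}.
Setting q_{Largo} = q_{Nadir} in the reaction function: q_{Largo} = 17.5 − 0.25q_{Largo}, so q_{Largo} = 17.5 / 1.25 = 14.
P_{Largo} = 97 − 2·14 − 14 = 55.
Profit = (55 − 27)·14 = 392.

392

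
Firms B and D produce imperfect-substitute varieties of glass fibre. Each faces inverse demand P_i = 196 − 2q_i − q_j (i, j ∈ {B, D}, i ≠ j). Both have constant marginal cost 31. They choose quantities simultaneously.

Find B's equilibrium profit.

2178

Firm B's profit: π = q_B(196 − 2q_B − q_D) − 31q_B.
∂π/∂q_B = 165 − 4q_B − q_D = 0 ⇒ q_B = 41.25 − 0.25q_D.
By symmetry q_D = q_B; substituting into the reaction function, 1.25q_B = 41.25 and q_B = 33.
P_B = 196 − 2·33 − 33 = 97.
Profit = (97 − 31)·33 = 2178.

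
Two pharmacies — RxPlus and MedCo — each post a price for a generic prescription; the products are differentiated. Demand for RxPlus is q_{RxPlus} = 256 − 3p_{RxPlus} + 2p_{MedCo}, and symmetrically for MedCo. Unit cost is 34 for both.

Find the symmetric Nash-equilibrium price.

RxPlus's profit: π = (p_{RxPlus} − 34)(256 − 3p_{RxPlus} + 2p_{MedCo}).
∂π/∂p_{RxPlus} = 358 − 6p_{RxPlus} + 2p_{MedCo} = 0 ⇒ p_{RxPlus} = 179/3 + (1/3)p_{MedCo}.
By symmetry p_{MedCo} = p_{RxPlus}; substituting into the reaction function, (2/3)p_{RxPlus} = 179/3 and p_{RxPlus} = 89.5.

89.5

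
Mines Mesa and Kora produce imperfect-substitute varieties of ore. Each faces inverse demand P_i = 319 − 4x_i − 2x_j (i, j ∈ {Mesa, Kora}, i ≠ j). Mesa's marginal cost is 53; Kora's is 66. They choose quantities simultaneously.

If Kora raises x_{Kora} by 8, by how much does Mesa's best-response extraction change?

-2

Mine Mesa's profit: π = x_{Mesa}(319 − 4x_{Mesa} − 2x_{Kora}) − 53x_{Mesa}.
∂π/∂x_{Mesa} = 266 − 8x_{Mesa} − 2x_{Kora} = 0 ⇒ x_{Mesa} = 33.25 − 0.25x_{Kora}.
The reaction-function slope is −0.25, so an 8-unit rise in x_{Kora} moves x_{Mesa} by −0.25 × 8 = −2. Mesa's best response falls — the actions are strategic substitutes.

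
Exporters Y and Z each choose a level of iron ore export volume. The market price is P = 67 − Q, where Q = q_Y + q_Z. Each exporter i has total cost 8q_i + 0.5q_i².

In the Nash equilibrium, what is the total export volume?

Exporter Y's profit: π = q_Y(67 − (q_Y + q_Z)) − 8q_Y − 0.5q_Y².
∂π/∂q_Y = 59 − 3q_Y − q_Z = 0, so q_Y = 59/3 − (1/3)q_Z.
By symmetry q_Z = q_Y; substituting into the reaction function, (4/3)q_Y = 59/3 and q_Y = 14.75.
Total export volume: 14.75 + 14.75 = 29.5.

29.5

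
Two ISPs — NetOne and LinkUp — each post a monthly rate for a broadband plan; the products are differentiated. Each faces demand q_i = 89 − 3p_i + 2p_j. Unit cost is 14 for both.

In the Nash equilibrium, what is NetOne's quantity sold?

56.25

NetOne's profit: π = (p_{NetOne} − 14)(89 − 3p_{NetOne} + 2p_{LinkUp}).
∂π/∂p_{NetOne} = 131 − 6p_{NetOne} + 2p_{LinkUp} = 0 ⇒ p_{NetOne} = 131/6 + (1/3)p_{LinkUp}.
Setting p_{NetOne} = p_{LinkUp} in the reaction function: p_{NetOne} = 131/6 + (1/3)p_{NetOne}, so p_{NetOne} = (131/6) / (2/3) = 32.75.
q_{NetOne} = 89 − 3·32.75 + 2·32.75 = 56.25.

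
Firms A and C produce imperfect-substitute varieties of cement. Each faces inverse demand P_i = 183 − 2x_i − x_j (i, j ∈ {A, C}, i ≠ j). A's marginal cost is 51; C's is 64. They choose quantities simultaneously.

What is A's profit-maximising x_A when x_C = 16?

29

Firm A's profit: π = x_A(183 − 2x_A − x_C) − 51x_A.
∂π/∂x_A = 132 − 4x_A − x_C = 0 ⇒ x_A = 33 − 0.25x_C.
At x_C = 16: x_A = 33 − 0.25·16 = 29.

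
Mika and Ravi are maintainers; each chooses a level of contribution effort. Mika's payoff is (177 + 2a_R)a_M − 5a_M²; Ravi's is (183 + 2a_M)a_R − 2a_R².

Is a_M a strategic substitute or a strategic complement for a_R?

strategic complements

Expanding Mika's payoff: 177a_M + 2a_Ra_M − 5a_M².
∂π/∂a_M = 177 + 2a_R − 10a_M = 0, so a_M = 17.7 + 0.2a_R.
The best-response slope da_M/da_R = 0.2 > 0: the reaction function is upward-sloping, so the choices are strategic complements.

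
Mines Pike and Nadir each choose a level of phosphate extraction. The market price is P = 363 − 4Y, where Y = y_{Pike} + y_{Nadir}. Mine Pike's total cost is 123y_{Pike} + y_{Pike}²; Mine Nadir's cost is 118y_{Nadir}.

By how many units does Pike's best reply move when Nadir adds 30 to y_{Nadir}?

-12

Mine Pike's profit: π = y_{Pike}(363 − 4(y_{Pike} + y_{Nadir})) − 123y_{Pike} − y_{Pike}².
∂π/∂y_{Pike} = 240 − 10y_{Pike} − 4y_{Nadir} = 0, so y_{Pike} = 24 − 0.4y_{Nadir}.
The reaction-function slope is −0.4, so a 30-unit rise in y_{Nadir} moves y_{Pike} by −0.4 × 30 = −12. Pike's best response falls — the actions are strategic substitutes.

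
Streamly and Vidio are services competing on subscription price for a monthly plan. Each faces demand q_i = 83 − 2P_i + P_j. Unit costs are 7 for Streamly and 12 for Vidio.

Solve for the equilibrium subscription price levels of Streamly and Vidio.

33, 35

Streamly's profit: π = (P_{Streamly} − 7)(83 − 2P_{Streamly} + P_{Vidio}).
∂π/∂P_{Streamly} = 97 − 4P_{Streamly} + P_{Vidio} = 0 ⇒ P_{Streamly} = 24.25 + 0.25P_{Vidio}.
Similarly P_{Vidio} = 26.75 + 0.25P_{Streamly}.
Substituting the second reaction function into the first: P_{Streamly} = 24.25 + 0.25(26.75 + 0.25P_{Streamly}), which gives 0.9375P_{Streamly} = 30.9375 ⇒ P_{Streamly} = 33.
Then P_{Vidio} = 26.75 + 0.25·33 = 35.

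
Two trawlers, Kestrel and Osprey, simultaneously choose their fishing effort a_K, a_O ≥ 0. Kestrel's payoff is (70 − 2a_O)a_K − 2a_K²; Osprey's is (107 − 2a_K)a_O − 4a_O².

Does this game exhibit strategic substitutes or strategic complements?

Expanding Kestrel's payoff: 70a_K − 2a_Oa_K − 2a_K².
∂π/∂a_K = 70 − 2a_O − 4a_K = 0, so a_K = 17.5 − 0.5a_O.
The best-response slope da_K/da_O = −0.5 < 0: the reaction function is downward-sloping, so the choices are strategic substitutes.

strategic substitutes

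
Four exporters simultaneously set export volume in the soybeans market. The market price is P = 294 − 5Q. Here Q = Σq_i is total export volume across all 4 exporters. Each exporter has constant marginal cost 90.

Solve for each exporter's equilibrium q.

A representative exporter's profit is π_i = q_i(294 − 5Q) − 90q_i, with Q = q_i + Σ_{j≠i} q_j.
First-order condition: 204 − 10q_i − 5Σ_{j≠i} q_j = 0.
Imposing symmetry (q_j = q for all j) turns Σ_{j≠i} q_j into 3q, so 204 = 25q and q = 8.16.

8.16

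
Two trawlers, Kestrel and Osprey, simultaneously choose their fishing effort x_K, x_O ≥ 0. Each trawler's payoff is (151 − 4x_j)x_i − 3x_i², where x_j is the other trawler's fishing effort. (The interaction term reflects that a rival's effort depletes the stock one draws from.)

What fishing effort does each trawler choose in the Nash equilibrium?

15.1

Kestrel's payoff is (151 − 4x_O)x_K − 3x_K².
∂π/∂x_K = 151 − 4x_O − 6x_K = 0, so x_K = 151/6 − (2/3)x_O.
By symmetry x_O = x_K; substituting into the reaction function, (5/3)x_K = 151/6 and x_K = 15.1.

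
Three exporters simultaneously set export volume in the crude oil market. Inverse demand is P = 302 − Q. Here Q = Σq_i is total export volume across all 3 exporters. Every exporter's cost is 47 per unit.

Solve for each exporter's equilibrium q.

A representative exporter's profit is π_i = q_i(302 − Q) − 47q_i, with Q = q_i + Σ_{j≠i} q_j.
First-order condition: 255 − 2q_i − Σ_{j≠i} q_j = 0.
In a symmetric equilibrium every exporter chooses the same q, so Σ_{j≠i} q_j = 2q. The condition becomes 255 − 4q = 0, giving q = 255/4 = 63.75.

63.75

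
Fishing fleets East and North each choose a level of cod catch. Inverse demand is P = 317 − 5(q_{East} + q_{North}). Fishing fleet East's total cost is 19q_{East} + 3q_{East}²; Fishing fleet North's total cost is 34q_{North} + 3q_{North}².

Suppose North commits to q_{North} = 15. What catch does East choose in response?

13.9375

Fishing fleet East's profit: π = q_{East}(317 − 5(q_{East} + q_{North})) − 19q_{East} − 3q_{East}².
∂π/∂q_{East} = 298 − 16q_{East} − 5q_{North} = 0, so q_{East} = 18.625 − 0.3125q_{North}.
At q_{North} = 15: q_{East} = 18.625 − 0.3125·15 = 13.9375.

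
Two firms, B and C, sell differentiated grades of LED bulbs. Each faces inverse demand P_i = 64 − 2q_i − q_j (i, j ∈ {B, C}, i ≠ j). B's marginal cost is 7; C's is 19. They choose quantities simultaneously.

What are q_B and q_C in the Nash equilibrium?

Firm B's profit: π = q_B(64 − 2q_B − q_C) − 7q_B.
∂π/∂q_B = 57 − 4q_B − q_C = 0 ⇒ q_B = 14.25 − 0.25q_C.
Similarly q_C = 11.25 − 0.25q_B.
Plugging q_C into B's best response: q_B = 14.25 − 0.25(11.25 − 0.25q_B) ⇒ 0.9375q_B = 11.4375, so q_B = 12.2.
Then q_C = 11.25 − 0.25·12.2 = 8.2.

12.2, 8.2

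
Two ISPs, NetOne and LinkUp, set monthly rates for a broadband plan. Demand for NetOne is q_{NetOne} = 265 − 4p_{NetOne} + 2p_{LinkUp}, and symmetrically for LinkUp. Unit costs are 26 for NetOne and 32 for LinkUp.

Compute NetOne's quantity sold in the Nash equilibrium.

145.2

NetOne's profit: π = (p_{NetOne} − 26)(265 − 4p_{NetOne} + 2p_{LinkUp}).
∂π/∂p_{NetOne} = 369 − 8p_{NetOne} + 2p_{LinkUp} = 0 ⇒ p_{NetOne} = 46.125 + 0.25p_{LinkUp}.
Similarly p_{LinkUp} = 49.125 + 0.25p_{NetOne}.
Solving the two reaction functions simultaneously: (1 − (0.25)(0.25))p_{NetOne} = 46.125 + 0.25·49.125, so 0.9375p_{NetOne} = 1869/32 and p_{NetOne} = 62.3.
Then p_{LinkUp} = 49.125 + 0.25·62.3 = 64.7.
q_{NetOne} = 265 − 4·62.3 + 2·64.7 = 145.2.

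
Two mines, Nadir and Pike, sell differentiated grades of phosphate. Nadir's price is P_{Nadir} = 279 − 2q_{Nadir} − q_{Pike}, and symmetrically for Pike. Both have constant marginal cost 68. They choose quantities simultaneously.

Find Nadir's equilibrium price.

Mine Nadir's profit: π = q_{Nadir}(279 − 2q_{Nadir} − q_{Pike}) − 68q_{Nadir}.
∂π/∂q_{Nadir} = 211 − 4q_{Nadir} − q_{Pike} = 0 ⇒ q_{Nadir} = 52.75 − 0.25q_{Pike}.
The game is symmetric, so in equilibrium q_{Pike} = q_{Nadir}: the reaction function gives 1.25q_{Nadir} = 52.75, hence q_{Nadir} = 42.2.
P_{Nadir} = 279 − 2·42.2 − 42.2 = 152.4.

152.4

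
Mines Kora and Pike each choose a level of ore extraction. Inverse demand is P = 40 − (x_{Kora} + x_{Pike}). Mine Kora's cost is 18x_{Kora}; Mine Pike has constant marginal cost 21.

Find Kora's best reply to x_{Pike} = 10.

6

Mine Kora's profit: π = x_{Kora}(40 − (x_{Kora} + x_{Pike})) − 18x_{Kora}.
∂π/∂x_{Kora} = 22 − 2x_{Kora} − x_{Pike} = 0, so x_{Kora} = 11 − 0.5x_{Pike}.
At x_{Pike} = 10: x_{Kora} = 11 − 0.5·10 = 6.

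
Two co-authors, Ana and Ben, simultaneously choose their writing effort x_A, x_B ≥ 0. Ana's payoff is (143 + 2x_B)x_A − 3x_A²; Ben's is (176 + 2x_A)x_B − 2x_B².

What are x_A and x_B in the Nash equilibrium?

46.2, 67.1

Expanding Ana's payoff: 143x_A + 2x_Bx_A − 3x_A².
∂π/∂x_A = 143 + 2x_B − 6x_A = 0, so x_A = 143/6 + (1/3)x_B.
Likewise for Ben: x_B = 44 + 0.5x_A.
Substituting the second reaction function into the first: x_A = 143/6 + (1/3)(44 + 0.5x_A), which gives (5/6)x_A = 38.5 ⇒ x_A = 46.2.
Then x_B = 44 + 0.5·46.2 = 67.1.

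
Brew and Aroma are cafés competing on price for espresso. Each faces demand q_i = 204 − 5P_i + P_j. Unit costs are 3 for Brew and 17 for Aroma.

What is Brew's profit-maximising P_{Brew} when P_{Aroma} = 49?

Brew's profit: π = (P_{Brew} − 3)(204 − 5P_{Brew} + P_{Aroma}).
∂π/∂P_{Brew} = 219 − 10P_{Brew} + P_{Aroma} = 0 ⇒ P_{Brew} = 21.9 + 0.1P_{Aroma}.
At P_{Aroma} = 49: P_{Brew} = 21.9 + 0.1·49 = 26.8.

26.8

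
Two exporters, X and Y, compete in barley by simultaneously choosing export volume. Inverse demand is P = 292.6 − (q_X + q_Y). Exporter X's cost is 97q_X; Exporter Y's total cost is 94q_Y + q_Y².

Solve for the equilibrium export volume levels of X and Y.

83.4, 28.8

Exporter X's profit: π = q_X(292.6 − (q_X + q_Y)) − 97q_X.
∂π/∂q_X = 195.6 − 2q_X − q_Y = 0, so q_X = 97.8 − 0.5q_Y.
For Y: ∂π/∂q_Y = 198.6 − 4q_Y − q_X = 0 ⇒ q_Y = 49.65 − 0.25q_X.
Substituting the second reaction function into the first: q_X = 97.8 − 0.5(49.65 − 0.25q_X), which gives 0.875q_X = 72.975 ⇒ q_X = 83.4.
Then q_Y = 49.65 − 0.25·83.4 = 28.8.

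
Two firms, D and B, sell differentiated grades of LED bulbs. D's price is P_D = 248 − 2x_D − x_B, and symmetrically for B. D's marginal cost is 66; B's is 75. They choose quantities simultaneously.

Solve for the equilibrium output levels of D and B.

37, 34

Firm D's profit: π = x_D(248 − 2x_D − x_B) − 66x_D.
∂π/∂x_D = 182 − 4x_D − x_B = 0 ⇒ x_D = 45.5 − 0.25x_B.
Similarly x_B = 43.25 − 0.25x_D.
Solving the two reaction functions simultaneously: (1 − (−0.25)(−0.25))x_D = 45.5 − 0.25·43.25, so 0.9375x_D = 34.6875 and x_D = 37.
Then x_B = 43.25 − 0.25·37 = 34.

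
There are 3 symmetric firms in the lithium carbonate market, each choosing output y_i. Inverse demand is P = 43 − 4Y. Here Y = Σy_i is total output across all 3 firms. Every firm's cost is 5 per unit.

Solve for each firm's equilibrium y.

A representative firm's profit is π_i = y_i(43 − 4Y) − 5y_i, with Y = y_i + Σ_{j≠i} y_j.
First-order condition: 38 − 8y_i − 4Σ_{j≠i} y_j = 0.
Imposing symmetry (y_j = y for all j) turns Σ_{j≠i} y_j into 2y, so 38 = 16y and y = 2.375.

2.375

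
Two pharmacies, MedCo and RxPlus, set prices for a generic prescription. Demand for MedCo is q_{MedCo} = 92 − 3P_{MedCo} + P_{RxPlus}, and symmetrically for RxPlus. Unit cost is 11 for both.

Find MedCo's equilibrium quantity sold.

MedCo's profit: π = (P_{MedCo} − 11)(92 − 3P_{MedCo} + P_{RxPlus}).
∂π/∂P_{MedCo} = 125 − 6P_{MedCo} + P_{RxPlus} = 0 ⇒ P_{MedCo} = 125/6 + (1/6)P_{RxPlus}.
The game is symmetric, so in equilibrium P_{RxPlus} = P_{MedCo}: the reaction function gives (5/6)P_{MedCo} = 125/6, hence P_{MedCo} = 25.
q_{MedCo} = 92 − 3·25 + 25 = 42.

42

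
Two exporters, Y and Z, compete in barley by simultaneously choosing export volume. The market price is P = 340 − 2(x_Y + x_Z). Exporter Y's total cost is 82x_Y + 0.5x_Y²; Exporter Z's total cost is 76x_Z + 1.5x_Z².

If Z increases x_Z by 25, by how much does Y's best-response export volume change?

-10

Exporter Y's profit: π = x_Y(340 − 2(x_Y + x_Z)) − 82x_Y − 0.5x_Y².
∂π/∂x_Y = 258 − 5x_Y − 2x_Z = 0, so x_Y = 51.6 − 0.4x_Z.
The reaction-function slope is −0.4, so a 25-unit rise in x_Z moves x_Y by −0.4 × 25 = −10. Y's best response falls — the actions are strategic substitutes.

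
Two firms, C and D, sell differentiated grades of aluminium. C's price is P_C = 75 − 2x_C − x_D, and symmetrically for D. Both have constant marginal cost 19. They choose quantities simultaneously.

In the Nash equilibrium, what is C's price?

Firm C's profit: π = x_C(75 − 2x_C − x_D) − 19x_C.
∂π/∂x_C = 56 − 4x_C − x_D = 0 ⇒ x_C = 14 − 0.25x_D.
The game is symmetric, so in equilibrium x_D = x_C: the reaction function gives 1.25x_C = 14, hence x_C = 11.2.
P_C = 75 − 2·11.2 − 11.2 = 41.4.

41.4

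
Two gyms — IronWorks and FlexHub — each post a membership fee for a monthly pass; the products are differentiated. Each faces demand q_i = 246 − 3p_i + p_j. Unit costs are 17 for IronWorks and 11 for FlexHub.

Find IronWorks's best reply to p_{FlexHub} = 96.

IronWorks's profit: π = (p_{IronWorks} − 17)(246 − 3p_{IronWorks} + p_{FlexHub}).
∂π/∂p_{IronWorks} = 297 − 6p_{IronWorks} + p_{FlexHub} = 0 ⇒ p_{IronWorks} = 49.5 + (1/6)p_{FlexHub}.
At p_{FlexHub} = 96: p_{IronWorks} = 49.5 + (1/6)·96 = 65.5.

65.5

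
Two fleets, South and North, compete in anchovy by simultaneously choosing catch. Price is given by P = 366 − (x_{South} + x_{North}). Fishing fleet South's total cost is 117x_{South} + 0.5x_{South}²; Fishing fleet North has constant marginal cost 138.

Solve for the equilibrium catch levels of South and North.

54, 87

Fishing fleet South's profit: π = x_{South}(366 − (x_{South} + x_{North})) − 117x_{South} − 0.5x_{South}².
∂π/∂x_{South} = 249 − 3x_{South} − x_{North} = 0, so x_{South} = 83 − (1/3)x_{North}.
For North: ∂π/∂x_{North} = 228 − 2x_{North} − x_{South} = 0 ⇒ x_{North} = 114 − 0.5x_{South}.
Plugging x_{North} into South's best response: x_{South} = 83 − (1/3)(114 − 0.5x_{South}) ⇒ (5/6)x_{South} = 45, so x_{South} = 54.
Then x_{North} = 114 − 0.5·54 = 87.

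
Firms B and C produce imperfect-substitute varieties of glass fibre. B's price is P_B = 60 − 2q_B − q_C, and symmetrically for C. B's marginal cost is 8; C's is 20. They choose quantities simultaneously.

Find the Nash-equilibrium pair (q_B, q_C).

Firm B's profit: π = q_B(60 − 2q_B − q_C) − 8q_B.
∂π/∂q_B = 52 − 4q_B − q_C = 0 ⇒ q_B = 13 − 0.25q_C.
Similarly q_C = 10 − 0.25q_B.
Solving the two reaction functions simultaneously: (1 − (−0.25)(−0.25))q_B = 13 − 0.25·10, so 0.9375q_B = 10.5 and q_B = 11.2.
Then q_C = 10 − 0.25·11.2 = 7.2.

11.2, 7.2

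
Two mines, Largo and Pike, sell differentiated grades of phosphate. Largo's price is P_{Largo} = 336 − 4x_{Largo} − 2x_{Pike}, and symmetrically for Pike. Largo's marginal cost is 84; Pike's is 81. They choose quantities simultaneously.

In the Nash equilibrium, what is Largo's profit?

2520.04

Mine Largo's profit: π = x_{Largo}(336 − 4x_{Largo} − 2x_{Pike}) − 84x_{Largo}.
∂π/∂x_{Largo} = 252 − 8x_{Largo} − 2x_{Pike} = 0 ⇒ x_{Largo} = 31.5 − 0.25x_{Pike}.
Similarly x_{Pike} = 31.875 − 0.25x_{Largo}.
Plugging x_{Pike} into Largo's best response: x_{Largo} = 31.5 − 0.25(31.875 − 0.25x_{Largo}) ⇒ 0.9375x_{Largo} = 753/32, so x_{Largo} = 25.1.
Then x_{Pike} = 31.875 − 0.25·25.1 = 25.6.
P_{Largo} = 336 − 4·25.1 − 2·25.6 = 184.4.
Profit = (184.4 − 84)·25.1 = 2520.04.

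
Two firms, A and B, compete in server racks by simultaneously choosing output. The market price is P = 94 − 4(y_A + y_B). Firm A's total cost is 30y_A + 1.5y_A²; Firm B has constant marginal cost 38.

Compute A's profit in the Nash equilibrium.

Firm A's profit: π = y_A(94 − 4(y_A + y_B)) − 30y_A − 1.5y_A².
∂π/∂y_A = 64 − 11y_A − 4y_B = 0, so y_A = 64/11 − (4/11)y_B.
For B: ∂π/∂y_B = 56 − 8y_B − 4y_A = 0 ⇒ y_B = 7 − 0.5y_A.
Plugging y_B into A's best response: y_A = 64/11 − (4/11)(7 − 0.5y_A) ⇒ (9/11)y_A = 36/11, so y_A = 4.
Then y_B = 7 − 0.5·4 = 5.
Price P = 94 − 4·9 = 58.
A's profit: (58 − 30)·4 − 1.5(4)² = 88.

88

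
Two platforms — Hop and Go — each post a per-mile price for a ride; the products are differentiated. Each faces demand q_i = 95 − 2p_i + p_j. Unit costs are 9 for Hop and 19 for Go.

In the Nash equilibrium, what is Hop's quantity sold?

60

Hop's profit: π = (p_{Hop} − 9)(95 − 2p_{Hop} + p_{Go}).
∂π/∂p_{Hop} = 113 − 4p_{Hop} + p_{Go} = 0 ⇒ p_{Hop} = 28.25 + 0.25p_{Go}.
Similarly p_{Go} = 33.25 + 0.25p_{Hop}.
Plugging p_{Go} into Hop's best response: p_{Hop} = 28.25 + 0.25(33.25 + 0.25p_{Hop}) ⇒ 0.9375p_{Hop} = 36.5625, so p_{Hop} = 39.
Then p_{Go} = 33.25 + 0.25·39 = 43.
q_{Hop} = 95 − 2·39 + 43 = 60.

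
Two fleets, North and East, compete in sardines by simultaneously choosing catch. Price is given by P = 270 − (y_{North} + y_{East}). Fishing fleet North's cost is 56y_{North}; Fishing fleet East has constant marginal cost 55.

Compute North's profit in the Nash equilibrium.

5041

Fishing fleet North's profit: π = y_{North}(270 − (y_{North} + y_{East})) − 56y_{North}.
∂π/∂y_{North} = 214 − 2y_{North} − y_{East} = 0, so y_{North} = 107 − 0.5y_{East}.
By the same steps for East: y_{East} = 107.5 − 0.5y_{North}.
Substituting the second reaction function into the first: y_{North} = 107 − 0.5(107.5 − 0.5y_{North}), which gives 0.75y_{North} = 53.25 ⇒ y_{North} = 71.
Then y_{East} = 107.5 − 0.5·71 = 72.
Price P = 270 − 143 = 127.
North's profit: (127 − 56)·71 = 5041.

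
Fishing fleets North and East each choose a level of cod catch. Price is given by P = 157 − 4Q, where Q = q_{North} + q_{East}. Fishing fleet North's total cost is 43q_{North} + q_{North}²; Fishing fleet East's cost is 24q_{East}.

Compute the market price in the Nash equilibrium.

78.625

Fishing fleet North's profit: π = q_{North}(157 − 4(q_{North} + q_{East})) − 43q_{North} − q_{North}².
∂π/∂q_{North} = 114 − 10q_{North} − 4q_{East} = 0, so q_{North} = 11.4 − 0.4q_{East}.
For East: ∂π/∂q_{East} = 133 − 8q_{East} − 4q_{North} = 0 ⇒ q_{East} = 16.625 − 0.5q_{North}.
Plugging q_{East} into North's best response: q_{North} = 11.4 − 0.4(16.625 − 0.5q_{North}) ⇒ 0.8q_{North} = 4.75, so q_{North} = 5.9375.
Then q_{East} = 16.625 − 0.5·5.9375 = 437/32.
Equilibrium price: P = 157 − 4·(627/32) = 78.625.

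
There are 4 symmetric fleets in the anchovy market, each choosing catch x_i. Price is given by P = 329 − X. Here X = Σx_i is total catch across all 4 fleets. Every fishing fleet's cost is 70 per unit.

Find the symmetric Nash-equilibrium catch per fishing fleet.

51.8

A representative fishing fleet's profit is π_i = x_i(329 − X) − 70x_i, with X = x_i + Σ_{j≠i} x_j.
First-order condition: 259 − 2x_i − Σ_{j≠i} x_j = 0.
With identical fishing fleets, set every x_j = x: then 259 − 2x − 3x = 0, i.e. x = 259/5 = 51.8.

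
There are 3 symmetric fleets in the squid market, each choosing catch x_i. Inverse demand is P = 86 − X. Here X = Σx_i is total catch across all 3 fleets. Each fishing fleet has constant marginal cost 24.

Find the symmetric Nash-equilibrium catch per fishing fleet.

15.5

A representative fishing fleet's profit is π_i = x_i(86 − X) − 24x_i, with X = x_i + Σ_{j≠i} x_j.
First-order condition: 62 − 2x_i − Σ_{j≠i} x_j = 0.
Imposing symmetry (x_j = x for all j) turns Σ_{j≠i} x_j into 2x, so 62 = 4x and x = 15.5.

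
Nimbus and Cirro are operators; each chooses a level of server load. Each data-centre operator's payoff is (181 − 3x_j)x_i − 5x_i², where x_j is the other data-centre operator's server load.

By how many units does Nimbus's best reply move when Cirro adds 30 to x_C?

-9

Nimbus's payoff is (181 − 3x_C)x_N − 5x_N².
∂π/∂x_N = 181 − 3x_C − 10x_N = 0, so x_N = 18.1 − 0.3x_C.
The reaction-function slope is −0.3, so a 30-unit rise in x_C moves x_N by −0.3 × 30 = −9. Nimbus's best response falls — the actions are strategic substitutes.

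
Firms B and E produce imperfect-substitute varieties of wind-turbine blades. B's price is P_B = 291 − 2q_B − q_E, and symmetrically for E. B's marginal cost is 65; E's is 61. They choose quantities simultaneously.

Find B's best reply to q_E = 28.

Firm B's profit: π = q_B(291 − 2q_B − q_E) − 65q_B.
∂π/∂q_B = 226 − 4q_B − q_E = 0 ⇒ q_B = 56.5 − 0.25q_E.
At q_E = 28: q_B = 56.5 − 0.25·28 = 49.5.

49.5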